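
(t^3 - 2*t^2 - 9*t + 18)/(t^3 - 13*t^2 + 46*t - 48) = (t + 3)/(t - 8)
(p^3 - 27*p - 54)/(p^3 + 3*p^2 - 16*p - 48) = (p^2 - 3*p - 18)/(p^2 - 16)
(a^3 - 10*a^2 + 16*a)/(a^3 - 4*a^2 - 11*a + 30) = a*(a - 8)/(a^2 - 2*a - 15)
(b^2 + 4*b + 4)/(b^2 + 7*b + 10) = (b + 2)/(b + 5)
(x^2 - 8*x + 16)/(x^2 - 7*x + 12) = (x - 4)/(x - 3)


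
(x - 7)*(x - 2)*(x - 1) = x^3 - 10*x^2 + 23*x - 14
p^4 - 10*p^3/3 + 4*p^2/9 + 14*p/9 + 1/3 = (p - 3)*(p - 1)*(p + 1/3)^2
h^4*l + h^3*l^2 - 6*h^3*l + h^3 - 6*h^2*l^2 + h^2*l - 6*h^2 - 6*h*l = h*(h - 6)*(h + l)*(h*l + 1)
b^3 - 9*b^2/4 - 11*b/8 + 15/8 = (b - 5/2)*(b - 3/4)*(b + 1)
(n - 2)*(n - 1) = n^2 - 3*n + 2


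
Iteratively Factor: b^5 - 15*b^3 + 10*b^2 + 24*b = (b + 1)*(b^4 - b^3 - 14*b^2 + 24*b) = (b - 2)*(b + 1)*(b^3 + b^2 - 12*b) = (b - 2)*(b + 1)*(b + 4)*(b^2 - 3*b) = (b - 3)*(b - 2)*(b + 1)*(b + 4)*(b)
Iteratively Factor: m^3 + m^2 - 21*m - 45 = (m + 3)*(m^2 - 2*m - 15) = (m + 3)^2*(m - 5)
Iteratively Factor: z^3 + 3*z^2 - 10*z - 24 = (z - 3)*(z^2 + 6*z + 8) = (z - 3)*(z + 2)*(z + 4)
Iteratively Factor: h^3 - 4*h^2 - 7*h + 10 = (h - 5)*(h^2 + h - 2) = (h - 5)*(h + 2)*(h - 1)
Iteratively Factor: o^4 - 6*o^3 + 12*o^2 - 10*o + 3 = (o - 1)*(o^3 - 5*o^2 + 7*o - 3) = (o - 1)^2*(o^2 - 4*o + 3) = (o - 3)*(o - 1)^2*(o - 1)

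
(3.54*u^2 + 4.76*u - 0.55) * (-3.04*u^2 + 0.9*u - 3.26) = -10.7616*u^4 - 11.2844*u^3 - 5.5844*u^2 - 16.0126*u + 1.793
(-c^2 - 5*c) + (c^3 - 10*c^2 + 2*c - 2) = c^3 - 11*c^2 - 3*c - 2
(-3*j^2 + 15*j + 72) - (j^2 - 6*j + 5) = -4*j^2 + 21*j + 67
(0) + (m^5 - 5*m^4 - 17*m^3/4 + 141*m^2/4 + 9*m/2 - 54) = m^5 - 5*m^4 - 17*m^3/4 + 141*m^2/4 + 9*m/2 - 54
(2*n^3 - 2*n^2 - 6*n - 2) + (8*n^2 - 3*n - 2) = 2*n^3 + 6*n^2 - 9*n - 4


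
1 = 1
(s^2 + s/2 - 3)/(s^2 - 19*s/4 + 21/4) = 2*(2*s^2 + s - 6)/(4*s^2 - 19*s + 21)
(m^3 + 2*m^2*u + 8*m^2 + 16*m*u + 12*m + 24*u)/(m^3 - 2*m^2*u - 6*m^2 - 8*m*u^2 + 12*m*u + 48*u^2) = (-m^2 - 8*m - 12)/(-m^2 + 4*m*u + 6*m - 24*u)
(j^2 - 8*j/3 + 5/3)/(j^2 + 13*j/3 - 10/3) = (3*j^2 - 8*j + 5)/(3*j^2 + 13*j - 10)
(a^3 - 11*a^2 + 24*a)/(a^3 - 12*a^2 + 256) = a*(a - 3)/(a^2 - 4*a - 32)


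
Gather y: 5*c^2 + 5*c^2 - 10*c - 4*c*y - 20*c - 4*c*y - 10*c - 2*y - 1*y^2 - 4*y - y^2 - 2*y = 10*c^2 - 40*c - 2*y^2 + y*(-8*c - 8)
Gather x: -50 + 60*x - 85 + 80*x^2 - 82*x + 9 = 80*x^2 - 22*x - 126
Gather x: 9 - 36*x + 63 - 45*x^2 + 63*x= -45*x^2 + 27*x + 72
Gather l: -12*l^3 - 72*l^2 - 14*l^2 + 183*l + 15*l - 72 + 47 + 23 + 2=-12*l^3 - 86*l^2 + 198*l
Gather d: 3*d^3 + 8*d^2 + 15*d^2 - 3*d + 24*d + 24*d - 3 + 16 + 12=3*d^3 + 23*d^2 + 45*d + 25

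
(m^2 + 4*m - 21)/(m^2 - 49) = (m - 3)/(m - 7)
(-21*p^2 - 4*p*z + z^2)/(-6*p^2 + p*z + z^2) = (-7*p + z)/(-2*p + z)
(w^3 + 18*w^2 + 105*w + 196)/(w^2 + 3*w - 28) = (w^2 + 11*w + 28)/(w - 4)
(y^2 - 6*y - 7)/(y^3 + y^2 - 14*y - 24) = (y^2 - 6*y - 7)/(y^3 + y^2 - 14*y - 24)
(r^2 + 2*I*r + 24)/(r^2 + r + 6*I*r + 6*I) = (r - 4*I)/(r + 1)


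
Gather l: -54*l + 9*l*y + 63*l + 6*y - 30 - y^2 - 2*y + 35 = l*(9*y + 9) - y^2 + 4*y + 5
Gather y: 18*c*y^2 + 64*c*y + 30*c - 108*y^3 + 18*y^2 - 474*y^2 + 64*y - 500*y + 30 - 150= 30*c - 108*y^3 + y^2*(18*c - 456) + y*(64*c - 436) - 120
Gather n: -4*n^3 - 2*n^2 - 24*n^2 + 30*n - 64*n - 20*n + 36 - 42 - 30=-4*n^3 - 26*n^2 - 54*n - 36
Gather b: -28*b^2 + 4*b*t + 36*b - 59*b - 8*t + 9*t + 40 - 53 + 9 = -28*b^2 + b*(4*t - 23) + t - 4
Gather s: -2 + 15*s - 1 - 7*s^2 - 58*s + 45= -7*s^2 - 43*s + 42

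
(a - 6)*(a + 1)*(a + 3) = a^3 - 2*a^2 - 21*a - 18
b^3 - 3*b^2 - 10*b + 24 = (b - 4)*(b - 2)*(b + 3)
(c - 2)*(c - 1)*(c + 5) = c^3 + 2*c^2 - 13*c + 10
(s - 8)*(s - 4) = s^2 - 12*s + 32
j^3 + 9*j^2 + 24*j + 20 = (j + 2)^2*(j + 5)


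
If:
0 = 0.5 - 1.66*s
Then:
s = 0.30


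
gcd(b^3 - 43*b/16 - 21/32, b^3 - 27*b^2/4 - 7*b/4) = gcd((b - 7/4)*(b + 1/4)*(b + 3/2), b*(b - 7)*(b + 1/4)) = b + 1/4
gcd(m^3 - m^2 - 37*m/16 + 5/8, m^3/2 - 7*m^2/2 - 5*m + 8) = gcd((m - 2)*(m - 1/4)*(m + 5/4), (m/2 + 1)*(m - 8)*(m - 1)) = 1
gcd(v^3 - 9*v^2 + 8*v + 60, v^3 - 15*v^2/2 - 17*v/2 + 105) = v^2 - 11*v + 30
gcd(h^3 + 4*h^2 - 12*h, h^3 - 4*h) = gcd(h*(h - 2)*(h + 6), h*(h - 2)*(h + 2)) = h^2 - 2*h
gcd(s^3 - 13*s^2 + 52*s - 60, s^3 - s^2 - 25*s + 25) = s - 5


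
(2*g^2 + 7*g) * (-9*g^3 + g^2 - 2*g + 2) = -18*g^5 - 61*g^4 + 3*g^3 - 10*g^2 + 14*g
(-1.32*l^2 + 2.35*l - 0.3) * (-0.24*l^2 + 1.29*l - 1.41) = 0.3168*l^4 - 2.2668*l^3 + 4.9647*l^2 - 3.7005*l + 0.423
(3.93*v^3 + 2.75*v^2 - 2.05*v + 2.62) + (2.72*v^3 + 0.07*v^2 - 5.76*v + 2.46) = 6.65*v^3 + 2.82*v^2 - 7.81*v + 5.08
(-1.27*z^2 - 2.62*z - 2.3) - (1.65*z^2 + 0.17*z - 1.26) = -2.92*z^2 - 2.79*z - 1.04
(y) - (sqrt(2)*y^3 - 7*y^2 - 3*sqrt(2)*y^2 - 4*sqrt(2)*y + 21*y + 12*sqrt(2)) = -sqrt(2)*y^3 + 3*sqrt(2)*y^2 + 7*y^2 - 20*y + 4*sqrt(2)*y - 12*sqrt(2)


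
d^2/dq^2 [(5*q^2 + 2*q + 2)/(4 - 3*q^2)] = 4*(-9*q^3 - 117*q^2 - 36*q - 52)/(27*q^6 - 108*q^4 + 144*q^2 - 64)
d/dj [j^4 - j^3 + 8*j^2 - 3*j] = 4*j^3 - 3*j^2 + 16*j - 3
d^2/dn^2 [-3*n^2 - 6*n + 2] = -6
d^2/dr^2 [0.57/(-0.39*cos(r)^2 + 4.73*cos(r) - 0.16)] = (0.346788*(1 - cos(r)^2)^2 - 3.154437*cos(r)^3 + 12.783675*cos(r)^2 + 6.74025*cos(r) - 25.780758)/(0.39*cos(r)^2 - 4.73*cos(r) + 0.16)^3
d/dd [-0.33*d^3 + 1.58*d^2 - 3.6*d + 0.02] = -0.99*d^2 + 3.16*d - 3.6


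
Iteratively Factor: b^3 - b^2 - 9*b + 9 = (b + 3)*(b^2 - 4*b + 3) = (b - 1)*(b + 3)*(b - 3)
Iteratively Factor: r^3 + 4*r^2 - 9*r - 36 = (r - 3)*(r^2 + 7*r + 12) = (r - 3)*(r + 3)*(r + 4)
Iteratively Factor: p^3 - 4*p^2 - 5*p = (p - 5)*(p^2 + p) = p*(p - 5)*(p + 1)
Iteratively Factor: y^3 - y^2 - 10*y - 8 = (y + 1)*(y^2 - 2*y - 8) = (y - 4)*(y + 1)*(y + 2)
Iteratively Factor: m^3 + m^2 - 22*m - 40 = (m + 4)*(m^2 - 3*m - 10) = (m - 5)*(m + 4)*(m + 2)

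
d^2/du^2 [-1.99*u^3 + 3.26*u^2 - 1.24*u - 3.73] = 6.52 - 11.94*u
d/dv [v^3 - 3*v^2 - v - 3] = 3*v^2 - 6*v - 1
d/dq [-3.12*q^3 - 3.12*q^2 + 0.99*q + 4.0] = -9.36*q^2 - 6.24*q + 0.99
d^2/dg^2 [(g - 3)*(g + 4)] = 2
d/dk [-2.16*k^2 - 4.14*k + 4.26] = -4.32*k - 4.14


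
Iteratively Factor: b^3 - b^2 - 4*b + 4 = (b + 2)*(b^2 - 3*b + 2) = (b - 1)*(b + 2)*(b - 2)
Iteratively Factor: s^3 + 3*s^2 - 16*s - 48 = (s + 4)*(s^2 - s - 12) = (s - 4)*(s + 4)*(s + 3)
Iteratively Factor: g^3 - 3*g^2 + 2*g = (g)*(g^2 - 3*g + 2) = g*(g - 1)*(g - 2)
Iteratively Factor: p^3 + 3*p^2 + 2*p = (p + 1)*(p^2 + 2*p) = p*(p + 1)*(p + 2)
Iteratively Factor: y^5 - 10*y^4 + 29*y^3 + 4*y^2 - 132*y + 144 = (y - 4)*(y^4 - 6*y^3 + 5*y^2 + 24*y - 36) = (y - 4)*(y - 3)*(y^3 - 3*y^2 - 4*y + 12) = (y - 4)*(y - 3)^2*(y^2 - 4) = (y - 4)*(y - 3)^2*(y + 2)*(y - 2)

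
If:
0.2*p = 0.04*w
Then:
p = 0.2*w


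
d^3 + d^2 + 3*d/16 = d*(d + 1/4)*(d + 3/4)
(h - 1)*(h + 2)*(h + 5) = h^3 + 6*h^2 + 3*h - 10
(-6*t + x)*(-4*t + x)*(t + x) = 24*t^3 + 14*t^2*x - 9*t*x^2 + x^3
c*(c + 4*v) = c^2 + 4*c*v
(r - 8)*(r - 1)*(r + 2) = r^3 - 7*r^2 - 10*r + 16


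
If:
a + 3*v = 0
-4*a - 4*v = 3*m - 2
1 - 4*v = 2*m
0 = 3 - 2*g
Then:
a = 3/28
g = 3/2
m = 4/7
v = -1/28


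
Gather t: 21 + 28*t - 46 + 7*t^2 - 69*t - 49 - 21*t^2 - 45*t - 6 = -14*t^2 - 86*t - 80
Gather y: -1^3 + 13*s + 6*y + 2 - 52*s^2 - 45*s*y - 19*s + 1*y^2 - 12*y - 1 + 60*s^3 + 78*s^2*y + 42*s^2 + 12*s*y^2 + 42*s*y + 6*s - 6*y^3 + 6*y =60*s^3 - 10*s^2 - 6*y^3 + y^2*(12*s + 1) + y*(78*s^2 - 3*s)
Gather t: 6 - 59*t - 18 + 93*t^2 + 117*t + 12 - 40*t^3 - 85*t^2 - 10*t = -40*t^3 + 8*t^2 + 48*t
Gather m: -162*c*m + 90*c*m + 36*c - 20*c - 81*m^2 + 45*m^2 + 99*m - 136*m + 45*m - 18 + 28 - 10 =16*c - 36*m^2 + m*(8 - 72*c)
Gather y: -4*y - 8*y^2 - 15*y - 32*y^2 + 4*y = -40*y^2 - 15*y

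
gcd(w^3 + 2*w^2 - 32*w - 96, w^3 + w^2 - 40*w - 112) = w^2 + 8*w + 16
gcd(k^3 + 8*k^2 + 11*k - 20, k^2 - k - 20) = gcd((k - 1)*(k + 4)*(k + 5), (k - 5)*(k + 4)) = k + 4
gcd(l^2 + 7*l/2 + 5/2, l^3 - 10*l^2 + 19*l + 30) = l + 1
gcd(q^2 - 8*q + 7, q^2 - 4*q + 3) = q - 1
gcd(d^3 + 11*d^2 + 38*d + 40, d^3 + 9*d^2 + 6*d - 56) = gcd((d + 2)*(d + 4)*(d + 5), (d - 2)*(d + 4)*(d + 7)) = d + 4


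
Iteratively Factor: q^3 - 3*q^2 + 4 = (q + 1)*(q^2 - 4*q + 4) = (q - 2)*(q + 1)*(q - 2)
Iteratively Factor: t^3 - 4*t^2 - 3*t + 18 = (t - 3)*(t^2 - t - 6) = (t - 3)^2*(t + 2)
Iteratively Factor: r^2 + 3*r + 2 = (r + 1)*(r + 2)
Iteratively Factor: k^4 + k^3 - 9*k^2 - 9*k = (k + 3)*(k^3 - 2*k^2 - 3*k) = (k - 3)*(k + 3)*(k^2 + k) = k*(k - 3)*(k + 3)*(k + 1)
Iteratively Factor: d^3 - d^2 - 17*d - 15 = (d + 1)*(d^2 - 2*d - 15) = (d - 5)*(d + 1)*(d + 3)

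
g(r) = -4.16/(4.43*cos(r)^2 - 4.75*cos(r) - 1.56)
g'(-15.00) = -1.46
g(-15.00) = -0.90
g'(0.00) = 0.00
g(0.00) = 2.21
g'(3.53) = -0.46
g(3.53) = -0.63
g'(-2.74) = -0.49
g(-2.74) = -0.63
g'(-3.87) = 1.59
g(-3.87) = -0.93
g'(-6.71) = 1.17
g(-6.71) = 1.88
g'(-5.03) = 1.15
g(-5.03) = 1.59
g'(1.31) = 1.60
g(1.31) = 1.67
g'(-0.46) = 1.15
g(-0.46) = 1.84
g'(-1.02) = -0.05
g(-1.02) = 1.47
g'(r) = -4.16*(8.86*sin(r)*cos(r) - 4.75*sin(r))/(4.43*cos(r)^2 - 4.75*cos(r) - 1.56)^2 = (19.76 - 36.8576*cos(r))*sin(r)/(-4.43*cos(r)^2 + 4.75*cos(r) + 1.56)^2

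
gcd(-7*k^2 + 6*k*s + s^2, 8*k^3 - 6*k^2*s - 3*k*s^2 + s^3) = -k + s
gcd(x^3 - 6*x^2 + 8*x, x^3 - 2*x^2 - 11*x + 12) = x - 4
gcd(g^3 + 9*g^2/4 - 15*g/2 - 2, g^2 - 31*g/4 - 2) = g + 1/4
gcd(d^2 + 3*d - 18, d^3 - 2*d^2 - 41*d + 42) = d + 6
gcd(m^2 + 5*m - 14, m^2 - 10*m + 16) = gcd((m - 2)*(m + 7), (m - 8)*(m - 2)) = m - 2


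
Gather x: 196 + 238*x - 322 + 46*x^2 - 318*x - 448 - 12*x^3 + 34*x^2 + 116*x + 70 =-12*x^3 + 80*x^2 + 36*x - 504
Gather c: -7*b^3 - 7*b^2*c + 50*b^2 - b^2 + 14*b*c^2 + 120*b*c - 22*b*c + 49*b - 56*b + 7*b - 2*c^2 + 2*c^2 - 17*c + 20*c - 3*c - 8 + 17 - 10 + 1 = -7*b^3 + 49*b^2 + 14*b*c^2 + c*(-7*b^2 + 98*b)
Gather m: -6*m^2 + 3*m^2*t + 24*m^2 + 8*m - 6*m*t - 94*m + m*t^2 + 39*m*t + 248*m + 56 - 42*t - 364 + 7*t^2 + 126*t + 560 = m^2*(3*t + 18) + m*(t^2 + 33*t + 162) + 7*t^2 + 84*t + 252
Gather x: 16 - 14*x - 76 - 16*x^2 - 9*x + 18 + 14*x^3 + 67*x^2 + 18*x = 14*x^3 + 51*x^2 - 5*x - 42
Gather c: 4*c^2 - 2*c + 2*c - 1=4*c^2 - 1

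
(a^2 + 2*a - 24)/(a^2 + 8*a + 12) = (a - 4)/(a + 2)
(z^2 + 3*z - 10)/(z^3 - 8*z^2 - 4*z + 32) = (z + 5)/(z^2 - 6*z - 16)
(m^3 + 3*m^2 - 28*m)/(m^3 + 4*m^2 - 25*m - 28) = m/(m + 1)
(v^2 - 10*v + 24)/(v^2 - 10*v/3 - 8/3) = 3*(v - 6)/(3*v + 2)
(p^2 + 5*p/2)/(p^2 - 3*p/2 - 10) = p/(p - 4)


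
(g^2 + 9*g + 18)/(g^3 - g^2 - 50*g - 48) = (g + 3)/(g^2 - 7*g - 8)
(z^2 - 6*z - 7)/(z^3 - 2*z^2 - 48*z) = (-z^2 + 6*z + 7)/(z*(-z^2 + 2*z + 48))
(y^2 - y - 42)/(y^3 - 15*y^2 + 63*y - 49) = (y + 6)/(y^2 - 8*y + 7)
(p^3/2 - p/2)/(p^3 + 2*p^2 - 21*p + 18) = p*(p + 1)/(2*(p^2 + 3*p - 18))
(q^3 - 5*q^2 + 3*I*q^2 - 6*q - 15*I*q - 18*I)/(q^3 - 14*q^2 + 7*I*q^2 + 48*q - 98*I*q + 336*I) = (q^2 + q*(1 + 3*I) + 3*I)/(q^2 + q*(-8 + 7*I) - 56*I)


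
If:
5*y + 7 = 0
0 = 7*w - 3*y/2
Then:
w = -3/10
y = -7/5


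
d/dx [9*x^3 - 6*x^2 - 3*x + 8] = 27*x^2 - 12*x - 3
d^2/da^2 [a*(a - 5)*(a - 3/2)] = 6*a - 13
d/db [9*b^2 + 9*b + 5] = 18*b + 9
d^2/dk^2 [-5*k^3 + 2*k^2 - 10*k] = 4 - 30*k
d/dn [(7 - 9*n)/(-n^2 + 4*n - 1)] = (-9*n^2 + 14*n - 19)/(n^4 - 8*n^3 + 18*n^2 - 8*n + 1)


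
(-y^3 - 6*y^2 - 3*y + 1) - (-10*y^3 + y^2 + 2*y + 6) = 9*y^3 - 7*y^2 - 5*y - 5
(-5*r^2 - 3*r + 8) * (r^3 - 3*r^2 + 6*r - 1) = -5*r^5 + 12*r^4 - 13*r^3 - 37*r^2 + 51*r - 8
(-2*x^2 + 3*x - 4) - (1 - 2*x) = -2*x^2 + 5*x - 5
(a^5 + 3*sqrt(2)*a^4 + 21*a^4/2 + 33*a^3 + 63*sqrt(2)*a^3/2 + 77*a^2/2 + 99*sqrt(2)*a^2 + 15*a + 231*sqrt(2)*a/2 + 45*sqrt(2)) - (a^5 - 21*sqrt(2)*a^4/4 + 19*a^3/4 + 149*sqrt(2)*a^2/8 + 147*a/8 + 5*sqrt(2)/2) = 21*a^4/2 + 33*sqrt(2)*a^4/4 + 113*a^3/4 + 63*sqrt(2)*a^3/2 + 77*a^2/2 + 643*sqrt(2)*a^2/8 - 27*a/8 + 231*sqrt(2)*a/2 + 85*sqrt(2)/2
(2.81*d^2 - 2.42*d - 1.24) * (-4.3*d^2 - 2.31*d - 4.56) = -12.083*d^4 + 3.9149*d^3 - 1.8914*d^2 + 13.8996*d + 5.6544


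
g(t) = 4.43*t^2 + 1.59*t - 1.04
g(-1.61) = 7.88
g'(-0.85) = -5.94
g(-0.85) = 0.81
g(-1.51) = 6.66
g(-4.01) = 63.82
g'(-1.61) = -12.67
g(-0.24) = -1.17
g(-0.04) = -1.10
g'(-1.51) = -11.79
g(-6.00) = 148.90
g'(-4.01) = -33.94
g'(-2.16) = -17.55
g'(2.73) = 25.78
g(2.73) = 36.32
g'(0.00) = 1.59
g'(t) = 8.86*t + 1.59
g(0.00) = -1.04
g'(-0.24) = -0.54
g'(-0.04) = 1.24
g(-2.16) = 16.19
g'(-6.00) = -51.57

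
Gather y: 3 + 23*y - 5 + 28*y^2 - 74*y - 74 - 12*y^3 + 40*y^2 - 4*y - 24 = -12*y^3 + 68*y^2 - 55*y - 100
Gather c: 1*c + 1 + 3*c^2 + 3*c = 3*c^2 + 4*c + 1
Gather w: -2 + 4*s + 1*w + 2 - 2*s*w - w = -2*s*w + 4*s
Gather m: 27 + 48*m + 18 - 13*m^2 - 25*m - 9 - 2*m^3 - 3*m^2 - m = -2*m^3 - 16*m^2 + 22*m + 36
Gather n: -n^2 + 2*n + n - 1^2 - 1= -n^2 + 3*n - 2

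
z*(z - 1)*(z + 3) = z^3 + 2*z^2 - 3*z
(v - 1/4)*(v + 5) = v^2 + 19*v/4 - 5/4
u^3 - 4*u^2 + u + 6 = (u - 3)*(u - 2)*(u + 1)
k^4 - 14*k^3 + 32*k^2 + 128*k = k*(k - 8)^2*(k + 2)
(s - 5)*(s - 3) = s^2 - 8*s + 15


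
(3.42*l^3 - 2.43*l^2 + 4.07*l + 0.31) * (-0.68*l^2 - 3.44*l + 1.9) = -2.3256*l^5 - 10.1124*l^4 + 12.0896*l^3 - 18.8286*l^2 + 6.6666*l + 0.589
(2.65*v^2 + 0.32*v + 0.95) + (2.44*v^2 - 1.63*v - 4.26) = 5.09*v^2 - 1.31*v - 3.31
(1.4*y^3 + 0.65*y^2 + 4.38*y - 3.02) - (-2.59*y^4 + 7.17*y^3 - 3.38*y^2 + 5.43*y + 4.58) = 2.59*y^4 - 5.77*y^3 + 4.03*y^2 - 1.05*y - 7.6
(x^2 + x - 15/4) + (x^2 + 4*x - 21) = 2*x^2 + 5*x - 99/4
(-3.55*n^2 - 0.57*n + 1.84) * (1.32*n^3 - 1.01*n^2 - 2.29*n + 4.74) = -4.686*n^5 + 2.8331*n^4 + 11.134*n^3 - 17.3801*n^2 - 6.9154*n + 8.7216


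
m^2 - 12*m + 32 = (m - 8)*(m - 4)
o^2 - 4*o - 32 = (o - 8)*(o + 4)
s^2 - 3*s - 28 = (s - 7)*(s + 4)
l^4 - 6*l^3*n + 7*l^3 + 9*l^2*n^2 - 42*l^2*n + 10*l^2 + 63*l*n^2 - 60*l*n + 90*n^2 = (l + 2)*(l + 5)*(l - 3*n)^2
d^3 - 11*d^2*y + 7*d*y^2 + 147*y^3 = (d - 7*y)^2*(d + 3*y)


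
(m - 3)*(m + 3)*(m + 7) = m^3 + 7*m^2 - 9*m - 63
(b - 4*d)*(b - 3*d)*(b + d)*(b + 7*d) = b^4 + b^3*d - 37*b^2*d^2 + 47*b*d^3 + 84*d^4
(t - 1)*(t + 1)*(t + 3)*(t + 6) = t^4 + 9*t^3 + 17*t^2 - 9*t - 18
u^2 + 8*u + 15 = (u + 3)*(u + 5)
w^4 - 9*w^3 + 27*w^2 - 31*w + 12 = (w - 4)*(w - 3)*(w - 1)^2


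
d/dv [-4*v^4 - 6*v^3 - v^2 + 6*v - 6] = -16*v^3 - 18*v^2 - 2*v + 6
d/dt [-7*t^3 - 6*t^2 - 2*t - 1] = -21*t^2 - 12*t - 2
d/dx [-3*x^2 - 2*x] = -6*x - 2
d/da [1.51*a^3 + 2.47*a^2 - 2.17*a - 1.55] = 4.53*a^2 + 4.94*a - 2.17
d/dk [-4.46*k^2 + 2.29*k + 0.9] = 2.29 - 8.92*k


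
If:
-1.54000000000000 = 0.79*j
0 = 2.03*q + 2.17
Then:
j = -1.95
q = -1.07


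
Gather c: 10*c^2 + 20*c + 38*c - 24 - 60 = 10*c^2 + 58*c - 84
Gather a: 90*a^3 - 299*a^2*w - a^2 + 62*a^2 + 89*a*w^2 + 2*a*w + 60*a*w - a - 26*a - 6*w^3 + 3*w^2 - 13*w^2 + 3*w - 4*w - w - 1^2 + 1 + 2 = 90*a^3 + a^2*(61 - 299*w) + a*(89*w^2 + 62*w - 27) - 6*w^3 - 10*w^2 - 2*w + 2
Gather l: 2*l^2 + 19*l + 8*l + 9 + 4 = 2*l^2 + 27*l + 13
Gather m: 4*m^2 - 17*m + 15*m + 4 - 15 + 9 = 4*m^2 - 2*m - 2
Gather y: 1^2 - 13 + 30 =18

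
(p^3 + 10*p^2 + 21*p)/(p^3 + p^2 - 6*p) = (p + 7)/(p - 2)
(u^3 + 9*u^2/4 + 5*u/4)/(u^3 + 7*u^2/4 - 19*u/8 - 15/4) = 2*u*(u + 1)/(2*u^2 + u - 6)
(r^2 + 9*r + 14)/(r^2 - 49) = (r + 2)/(r - 7)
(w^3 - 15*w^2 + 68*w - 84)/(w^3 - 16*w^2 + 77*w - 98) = (w - 6)/(w - 7)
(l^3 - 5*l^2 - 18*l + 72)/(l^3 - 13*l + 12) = (l - 6)/(l - 1)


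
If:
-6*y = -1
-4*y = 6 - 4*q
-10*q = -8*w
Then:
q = 5/3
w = 25/12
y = 1/6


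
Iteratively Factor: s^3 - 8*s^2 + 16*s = (s)*(s^2 - 8*s + 16) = s*(s - 4)*(s - 4)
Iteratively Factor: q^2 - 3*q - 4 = (q + 1)*(q - 4)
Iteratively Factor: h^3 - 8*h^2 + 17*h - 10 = (h - 5)*(h^2 - 3*h + 2) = (h - 5)*(h - 2)*(h - 1)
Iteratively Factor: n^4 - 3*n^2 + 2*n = (n)*(n^3 - 3*n + 2) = n*(n - 1)*(n^2 + n - 2) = n*(n - 1)*(n + 2)*(n - 1)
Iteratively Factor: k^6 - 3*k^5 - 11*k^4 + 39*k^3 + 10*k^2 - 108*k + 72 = (k - 2)*(k^5 - k^4 - 13*k^3 + 13*k^2 + 36*k - 36) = (k - 2)^2*(k^4 + k^3 - 11*k^2 - 9*k + 18) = (k - 2)^2*(k + 3)*(k^3 - 2*k^2 - 5*k + 6) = (k - 2)^2*(k - 1)*(k + 3)*(k^2 - k - 6) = (k - 2)^2*(k - 1)*(k + 2)*(k + 3)*(k - 3)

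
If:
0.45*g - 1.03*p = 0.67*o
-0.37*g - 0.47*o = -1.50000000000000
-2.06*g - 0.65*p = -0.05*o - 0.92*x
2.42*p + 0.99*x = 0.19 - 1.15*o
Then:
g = 0.73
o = 2.61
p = -1.38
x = 0.53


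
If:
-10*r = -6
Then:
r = 3/5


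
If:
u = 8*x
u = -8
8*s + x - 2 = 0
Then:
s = 3/8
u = -8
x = -1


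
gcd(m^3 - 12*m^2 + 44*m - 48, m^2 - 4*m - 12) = m - 6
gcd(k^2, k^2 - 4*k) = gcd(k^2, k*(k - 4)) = k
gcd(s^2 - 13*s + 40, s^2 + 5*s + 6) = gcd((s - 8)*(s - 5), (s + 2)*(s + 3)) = 1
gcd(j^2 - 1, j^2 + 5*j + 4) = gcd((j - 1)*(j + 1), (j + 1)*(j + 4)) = j + 1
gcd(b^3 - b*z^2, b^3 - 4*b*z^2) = b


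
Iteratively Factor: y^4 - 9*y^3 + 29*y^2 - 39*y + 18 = (y - 1)*(y^3 - 8*y^2 + 21*y - 18) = (y - 3)*(y - 1)*(y^2 - 5*y + 6) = (y - 3)^2*(y - 1)*(y - 2)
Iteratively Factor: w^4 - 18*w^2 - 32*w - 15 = (w + 1)*(w^3 - w^2 - 17*w - 15) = (w + 1)^2*(w^2 - 2*w - 15) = (w - 5)*(w + 1)^2*(w + 3)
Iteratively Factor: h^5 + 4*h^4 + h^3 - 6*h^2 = (h - 1)*(h^4 + 5*h^3 + 6*h^2) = h*(h - 1)*(h^3 + 5*h^2 + 6*h) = h*(h - 1)*(h + 2)*(h^2 + 3*h) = h*(h - 1)*(h + 2)*(h + 3)*(h)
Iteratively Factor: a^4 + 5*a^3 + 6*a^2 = (a)*(a^3 + 5*a^2 + 6*a) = a*(a + 2)*(a^2 + 3*a) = a*(a + 2)*(a + 3)*(a)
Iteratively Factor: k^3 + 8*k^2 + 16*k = (k + 4)*(k^2 + 4*k) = (k + 4)^2*(k)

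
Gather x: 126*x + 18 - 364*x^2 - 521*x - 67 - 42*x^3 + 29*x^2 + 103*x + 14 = -42*x^3 - 335*x^2 - 292*x - 35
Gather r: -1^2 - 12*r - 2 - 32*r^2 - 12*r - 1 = -32*r^2 - 24*r - 4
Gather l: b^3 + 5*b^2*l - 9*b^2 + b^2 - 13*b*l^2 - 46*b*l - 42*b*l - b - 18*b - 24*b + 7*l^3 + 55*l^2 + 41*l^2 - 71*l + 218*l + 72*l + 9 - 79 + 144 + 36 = b^3 - 8*b^2 - 43*b + 7*l^3 + l^2*(96 - 13*b) + l*(5*b^2 - 88*b + 219) + 110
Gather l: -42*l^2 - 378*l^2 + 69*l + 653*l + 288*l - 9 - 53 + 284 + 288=-420*l^2 + 1010*l + 510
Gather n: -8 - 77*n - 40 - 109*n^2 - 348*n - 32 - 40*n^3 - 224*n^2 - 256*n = -40*n^3 - 333*n^2 - 681*n - 80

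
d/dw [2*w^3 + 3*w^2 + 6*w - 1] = 6*w^2 + 6*w + 6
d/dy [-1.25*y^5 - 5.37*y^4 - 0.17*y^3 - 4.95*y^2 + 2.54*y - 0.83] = -6.25*y^4 - 21.48*y^3 - 0.51*y^2 - 9.9*y + 2.54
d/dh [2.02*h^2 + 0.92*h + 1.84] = 4.04*h + 0.92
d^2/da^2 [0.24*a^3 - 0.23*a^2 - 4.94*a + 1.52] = 1.44*a - 0.46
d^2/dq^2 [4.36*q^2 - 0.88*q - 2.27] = 8.72000000000000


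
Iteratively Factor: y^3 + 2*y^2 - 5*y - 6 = (y + 1)*(y^2 + y - 6) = (y - 2)*(y + 1)*(y + 3)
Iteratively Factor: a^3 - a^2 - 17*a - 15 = (a - 5)*(a^2 + 4*a + 3) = (a - 5)*(a + 1)*(a + 3)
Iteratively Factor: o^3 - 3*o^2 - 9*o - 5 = (o - 5)*(o^2 + 2*o + 1) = (o - 5)*(o + 1)*(o + 1)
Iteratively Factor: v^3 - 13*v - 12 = (v + 1)*(v^2 - v - 12) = (v + 1)*(v + 3)*(v - 4)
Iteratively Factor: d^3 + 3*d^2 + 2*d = (d)*(d^2 + 3*d + 2) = d*(d + 2)*(d + 1)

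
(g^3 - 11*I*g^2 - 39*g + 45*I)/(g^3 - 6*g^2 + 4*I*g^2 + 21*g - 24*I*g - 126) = (g^2 - 8*I*g - 15)/(g^2 + g*(-6 + 7*I) - 42*I)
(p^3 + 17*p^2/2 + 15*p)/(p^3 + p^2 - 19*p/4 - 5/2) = 2*p*(p + 6)/(2*p^2 - 3*p - 2)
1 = 1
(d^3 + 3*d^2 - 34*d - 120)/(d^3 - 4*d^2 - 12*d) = (d^2 + 9*d + 20)/(d*(d + 2))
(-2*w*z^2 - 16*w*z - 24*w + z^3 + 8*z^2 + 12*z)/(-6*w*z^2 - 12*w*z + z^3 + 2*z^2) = (-2*w*z - 12*w + z^2 + 6*z)/(z*(-6*w + z))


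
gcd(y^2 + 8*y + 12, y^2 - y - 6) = y + 2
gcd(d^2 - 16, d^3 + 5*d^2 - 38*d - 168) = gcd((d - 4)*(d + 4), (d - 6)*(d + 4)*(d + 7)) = d + 4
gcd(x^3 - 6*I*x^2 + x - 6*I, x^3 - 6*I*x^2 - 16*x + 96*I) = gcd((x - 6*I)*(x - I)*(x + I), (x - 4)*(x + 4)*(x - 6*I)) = x - 6*I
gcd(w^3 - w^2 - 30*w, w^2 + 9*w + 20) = w + 5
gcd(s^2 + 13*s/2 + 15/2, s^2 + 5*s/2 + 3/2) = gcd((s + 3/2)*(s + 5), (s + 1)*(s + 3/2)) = s + 3/2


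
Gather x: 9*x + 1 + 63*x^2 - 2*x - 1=63*x^2 + 7*x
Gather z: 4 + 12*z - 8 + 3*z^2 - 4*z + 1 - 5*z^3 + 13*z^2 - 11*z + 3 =-5*z^3 + 16*z^2 - 3*z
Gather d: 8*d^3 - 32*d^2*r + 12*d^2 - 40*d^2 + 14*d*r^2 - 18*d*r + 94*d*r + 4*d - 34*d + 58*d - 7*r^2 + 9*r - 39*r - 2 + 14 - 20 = 8*d^3 + d^2*(-32*r - 28) + d*(14*r^2 + 76*r + 28) - 7*r^2 - 30*r - 8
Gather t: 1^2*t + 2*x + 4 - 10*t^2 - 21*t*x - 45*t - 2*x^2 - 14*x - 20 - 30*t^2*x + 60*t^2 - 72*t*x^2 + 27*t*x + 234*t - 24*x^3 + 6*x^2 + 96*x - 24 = t^2*(50 - 30*x) + t*(-72*x^2 + 6*x + 190) - 24*x^3 + 4*x^2 + 84*x - 40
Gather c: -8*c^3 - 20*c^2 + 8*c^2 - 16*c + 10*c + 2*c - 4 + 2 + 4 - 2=-8*c^3 - 12*c^2 - 4*c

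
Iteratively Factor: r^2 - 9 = (r - 3)*(r + 3)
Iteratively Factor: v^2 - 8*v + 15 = (v - 5)*(v - 3)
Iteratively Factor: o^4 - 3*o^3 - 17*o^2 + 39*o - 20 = (o - 1)*(o^3 - 2*o^2 - 19*o + 20) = (o - 1)^2*(o^2 - o - 20) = (o - 5)*(o - 1)^2*(o + 4)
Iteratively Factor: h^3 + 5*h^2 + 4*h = (h + 4)*(h^2 + h) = h*(h + 4)*(h + 1)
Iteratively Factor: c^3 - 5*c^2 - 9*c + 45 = (c - 5)*(c^2 - 9) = (c - 5)*(c + 3)*(c - 3)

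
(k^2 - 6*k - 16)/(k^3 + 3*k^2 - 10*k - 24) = (k - 8)/(k^2 + k - 12)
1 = 1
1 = 1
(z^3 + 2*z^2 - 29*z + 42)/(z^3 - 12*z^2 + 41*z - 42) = (z + 7)/(z - 7)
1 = 1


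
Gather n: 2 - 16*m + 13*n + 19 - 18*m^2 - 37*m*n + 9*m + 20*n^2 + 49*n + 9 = -18*m^2 - 7*m + 20*n^2 + n*(62 - 37*m) + 30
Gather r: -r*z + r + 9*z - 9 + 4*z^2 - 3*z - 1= r*(1 - z) + 4*z^2 + 6*z - 10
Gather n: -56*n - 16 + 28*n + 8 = -28*n - 8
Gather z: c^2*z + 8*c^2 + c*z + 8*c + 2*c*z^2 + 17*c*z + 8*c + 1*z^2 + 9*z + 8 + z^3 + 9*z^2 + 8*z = 8*c^2 + 16*c + z^3 + z^2*(2*c + 10) + z*(c^2 + 18*c + 17) + 8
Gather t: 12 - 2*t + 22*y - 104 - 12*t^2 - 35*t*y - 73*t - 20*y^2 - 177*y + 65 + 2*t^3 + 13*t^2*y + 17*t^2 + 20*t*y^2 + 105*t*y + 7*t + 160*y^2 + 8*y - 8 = 2*t^3 + t^2*(13*y + 5) + t*(20*y^2 + 70*y - 68) + 140*y^2 - 147*y - 35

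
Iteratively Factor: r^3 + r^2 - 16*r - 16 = (r + 4)*(r^2 - 3*r - 4) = (r - 4)*(r + 4)*(r + 1)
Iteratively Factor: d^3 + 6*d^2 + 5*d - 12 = (d - 1)*(d^2 + 7*d + 12) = (d - 1)*(d + 3)*(d + 4)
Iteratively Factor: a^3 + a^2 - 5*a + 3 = (a - 1)*(a^2 + 2*a - 3) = (a - 1)*(a + 3)*(a - 1)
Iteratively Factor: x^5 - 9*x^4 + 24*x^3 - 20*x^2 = (x - 2)*(x^4 - 7*x^3 + 10*x^2) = (x - 2)^2*(x^3 - 5*x^2) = (x - 5)*(x - 2)^2*(x^2) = x*(x - 5)*(x - 2)^2*(x)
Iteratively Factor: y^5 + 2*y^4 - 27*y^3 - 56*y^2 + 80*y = (y - 5)*(y^4 + 7*y^3 + 8*y^2 - 16*y) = (y - 5)*(y + 4)*(y^3 + 3*y^2 - 4*y) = (y - 5)*(y - 1)*(y + 4)*(y^2 + 4*y) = (y - 5)*(y - 1)*(y + 4)^2*(y)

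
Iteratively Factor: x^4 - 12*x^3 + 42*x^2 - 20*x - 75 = (x - 5)*(x^3 - 7*x^2 + 7*x + 15) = (x - 5)^2*(x^2 - 2*x - 3) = (x - 5)^2*(x - 3)*(x + 1)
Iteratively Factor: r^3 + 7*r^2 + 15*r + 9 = (r + 1)*(r^2 + 6*r + 9) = (r + 1)*(r + 3)*(r + 3)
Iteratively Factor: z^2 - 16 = (z + 4)*(z - 4)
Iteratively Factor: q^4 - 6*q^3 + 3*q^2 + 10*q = (q)*(q^3 - 6*q^2 + 3*q + 10) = q*(q + 1)*(q^2 - 7*q + 10) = q*(q - 5)*(q + 1)*(q - 2)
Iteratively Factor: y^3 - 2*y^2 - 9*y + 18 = (y - 2)*(y^2 - 9) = (y - 2)*(y + 3)*(y - 3)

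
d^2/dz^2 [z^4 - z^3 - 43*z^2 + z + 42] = 12*z^2 - 6*z - 86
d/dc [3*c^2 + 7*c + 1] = 6*c + 7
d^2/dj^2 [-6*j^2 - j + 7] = -12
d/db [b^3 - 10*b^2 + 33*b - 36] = 3*b^2 - 20*b + 33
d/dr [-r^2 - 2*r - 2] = -2*r - 2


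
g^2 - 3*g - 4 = (g - 4)*(g + 1)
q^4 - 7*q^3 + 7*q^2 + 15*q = q*(q - 5)*(q - 3)*(q + 1)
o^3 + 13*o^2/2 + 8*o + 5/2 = (o + 1/2)*(o + 1)*(o + 5)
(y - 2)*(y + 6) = y^2 + 4*y - 12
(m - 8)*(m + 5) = m^2 - 3*m - 40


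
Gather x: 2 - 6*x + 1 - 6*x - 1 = 2 - 12*x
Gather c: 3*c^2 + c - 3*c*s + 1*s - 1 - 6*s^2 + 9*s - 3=3*c^2 + c*(1 - 3*s) - 6*s^2 + 10*s - 4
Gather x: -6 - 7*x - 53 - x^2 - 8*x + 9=-x^2 - 15*x - 50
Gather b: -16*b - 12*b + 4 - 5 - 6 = -28*b - 7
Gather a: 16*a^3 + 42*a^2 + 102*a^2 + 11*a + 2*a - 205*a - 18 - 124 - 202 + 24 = 16*a^3 + 144*a^2 - 192*a - 320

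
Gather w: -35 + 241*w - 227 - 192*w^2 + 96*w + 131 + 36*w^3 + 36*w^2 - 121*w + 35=36*w^3 - 156*w^2 + 216*w - 96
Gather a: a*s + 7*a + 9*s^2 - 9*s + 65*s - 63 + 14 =a*(s + 7) + 9*s^2 + 56*s - 49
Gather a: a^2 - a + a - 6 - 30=a^2 - 36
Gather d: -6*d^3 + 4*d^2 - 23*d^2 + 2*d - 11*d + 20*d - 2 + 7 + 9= -6*d^3 - 19*d^2 + 11*d + 14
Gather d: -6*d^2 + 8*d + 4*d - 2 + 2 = -6*d^2 + 12*d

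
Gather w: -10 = -10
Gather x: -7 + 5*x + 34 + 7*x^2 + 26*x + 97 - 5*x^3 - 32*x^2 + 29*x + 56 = -5*x^3 - 25*x^2 + 60*x + 180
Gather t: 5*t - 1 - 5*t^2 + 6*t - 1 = -5*t^2 + 11*t - 2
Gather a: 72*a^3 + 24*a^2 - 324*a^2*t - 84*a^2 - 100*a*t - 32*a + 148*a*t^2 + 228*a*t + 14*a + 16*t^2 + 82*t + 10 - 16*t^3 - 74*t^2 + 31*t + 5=72*a^3 + a^2*(-324*t - 60) + a*(148*t^2 + 128*t - 18) - 16*t^3 - 58*t^2 + 113*t + 15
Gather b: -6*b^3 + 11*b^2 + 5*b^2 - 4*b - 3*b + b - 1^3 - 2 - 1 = -6*b^3 + 16*b^2 - 6*b - 4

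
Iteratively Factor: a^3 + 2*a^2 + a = (a + 1)*(a^2 + a) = a*(a + 1)*(a + 1)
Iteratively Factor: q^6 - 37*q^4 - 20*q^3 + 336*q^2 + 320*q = (q - 5)*(q^5 + 5*q^4 - 12*q^3 - 80*q^2 - 64*q) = (q - 5)*(q - 4)*(q^4 + 9*q^3 + 24*q^2 + 16*q) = (q - 5)*(q - 4)*(q + 4)*(q^3 + 5*q^2 + 4*q) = (q - 5)*(q - 4)*(q + 1)*(q + 4)*(q^2 + 4*q) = q*(q - 5)*(q - 4)*(q + 1)*(q + 4)*(q + 4)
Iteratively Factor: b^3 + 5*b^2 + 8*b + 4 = (b + 1)*(b^2 + 4*b + 4) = (b + 1)*(b + 2)*(b + 2)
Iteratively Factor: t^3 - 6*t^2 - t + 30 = (t - 5)*(t^2 - t - 6) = (t - 5)*(t - 3)*(t + 2)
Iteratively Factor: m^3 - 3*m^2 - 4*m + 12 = (m + 2)*(m^2 - 5*m + 6) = (m - 2)*(m + 2)*(m - 3)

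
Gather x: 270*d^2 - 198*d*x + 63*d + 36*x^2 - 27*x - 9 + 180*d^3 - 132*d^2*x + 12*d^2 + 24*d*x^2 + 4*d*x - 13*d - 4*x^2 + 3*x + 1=180*d^3 + 282*d^2 + 50*d + x^2*(24*d + 32) + x*(-132*d^2 - 194*d - 24) - 8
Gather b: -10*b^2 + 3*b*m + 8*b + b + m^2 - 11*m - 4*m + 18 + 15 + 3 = -10*b^2 + b*(3*m + 9) + m^2 - 15*m + 36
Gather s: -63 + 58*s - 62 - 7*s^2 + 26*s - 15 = -7*s^2 + 84*s - 140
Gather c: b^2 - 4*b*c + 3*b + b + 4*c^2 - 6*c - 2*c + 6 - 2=b^2 + 4*b + 4*c^2 + c*(-4*b - 8) + 4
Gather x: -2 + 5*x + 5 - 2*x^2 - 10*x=-2*x^2 - 5*x + 3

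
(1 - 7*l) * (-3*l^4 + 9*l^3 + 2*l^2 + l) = 21*l^5 - 66*l^4 - 5*l^3 - 5*l^2 + l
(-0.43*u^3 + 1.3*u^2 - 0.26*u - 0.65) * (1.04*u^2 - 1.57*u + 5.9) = -0.4472*u^5 + 2.0271*u^4 - 4.8484*u^3 + 7.4022*u^2 - 0.5135*u - 3.835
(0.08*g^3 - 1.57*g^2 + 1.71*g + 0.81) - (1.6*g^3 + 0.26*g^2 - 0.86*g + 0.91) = -1.52*g^3 - 1.83*g^2 + 2.57*g - 0.1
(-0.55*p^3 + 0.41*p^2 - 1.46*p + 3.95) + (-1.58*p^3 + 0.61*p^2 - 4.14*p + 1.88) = -2.13*p^3 + 1.02*p^2 - 5.6*p + 5.83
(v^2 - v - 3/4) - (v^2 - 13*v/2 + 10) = 11*v/2 - 43/4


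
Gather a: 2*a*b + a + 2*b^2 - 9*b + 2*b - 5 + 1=a*(2*b + 1) + 2*b^2 - 7*b - 4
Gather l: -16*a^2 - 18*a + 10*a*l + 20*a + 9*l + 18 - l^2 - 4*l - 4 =-16*a^2 + 2*a - l^2 + l*(10*a + 5) + 14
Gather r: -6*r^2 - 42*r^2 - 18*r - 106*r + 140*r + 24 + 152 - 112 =-48*r^2 + 16*r + 64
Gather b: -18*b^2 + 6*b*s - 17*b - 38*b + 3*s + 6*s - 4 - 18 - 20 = -18*b^2 + b*(6*s - 55) + 9*s - 42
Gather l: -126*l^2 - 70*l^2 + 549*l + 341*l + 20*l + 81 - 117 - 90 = -196*l^2 + 910*l - 126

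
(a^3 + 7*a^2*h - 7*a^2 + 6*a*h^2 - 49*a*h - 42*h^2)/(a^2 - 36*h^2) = (a^2 + a*h - 7*a - 7*h)/(a - 6*h)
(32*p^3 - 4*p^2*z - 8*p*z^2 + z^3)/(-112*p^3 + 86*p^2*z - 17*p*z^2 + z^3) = (2*p + z)/(-7*p + z)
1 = 1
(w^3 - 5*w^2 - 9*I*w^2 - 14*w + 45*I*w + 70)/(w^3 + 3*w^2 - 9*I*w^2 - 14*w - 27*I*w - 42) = (w - 5)/(w + 3)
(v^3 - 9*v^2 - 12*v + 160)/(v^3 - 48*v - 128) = (v - 5)/(v + 4)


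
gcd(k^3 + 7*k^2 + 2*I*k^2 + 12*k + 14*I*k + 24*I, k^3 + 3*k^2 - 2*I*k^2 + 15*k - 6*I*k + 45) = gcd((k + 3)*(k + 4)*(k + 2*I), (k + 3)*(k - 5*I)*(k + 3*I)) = k + 3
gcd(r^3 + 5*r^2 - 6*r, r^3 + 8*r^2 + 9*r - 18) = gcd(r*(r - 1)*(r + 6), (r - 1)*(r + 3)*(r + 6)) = r^2 + 5*r - 6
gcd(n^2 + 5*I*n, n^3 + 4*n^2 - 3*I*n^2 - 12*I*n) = n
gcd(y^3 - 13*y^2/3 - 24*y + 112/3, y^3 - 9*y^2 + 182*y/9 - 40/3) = y - 4/3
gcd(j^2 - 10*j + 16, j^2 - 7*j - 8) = j - 8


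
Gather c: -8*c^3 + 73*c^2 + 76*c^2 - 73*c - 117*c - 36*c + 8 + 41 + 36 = -8*c^3 + 149*c^2 - 226*c + 85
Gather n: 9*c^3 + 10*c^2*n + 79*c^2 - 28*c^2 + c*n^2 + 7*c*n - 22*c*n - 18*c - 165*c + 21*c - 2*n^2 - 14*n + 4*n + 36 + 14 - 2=9*c^3 + 51*c^2 - 162*c + n^2*(c - 2) + n*(10*c^2 - 15*c - 10) + 48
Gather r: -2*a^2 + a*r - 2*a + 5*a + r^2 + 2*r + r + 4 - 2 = -2*a^2 + 3*a + r^2 + r*(a + 3) + 2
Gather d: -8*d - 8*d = -16*d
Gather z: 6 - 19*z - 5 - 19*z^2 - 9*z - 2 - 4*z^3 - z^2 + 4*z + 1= -4*z^3 - 20*z^2 - 24*z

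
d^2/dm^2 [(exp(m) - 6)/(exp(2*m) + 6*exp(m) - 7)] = (exp(4*m) - 30*exp(3*m) - 66*exp(2*m) - 342*exp(m) - 203)*exp(m)/(exp(6*m) + 18*exp(5*m) + 87*exp(4*m) - 36*exp(3*m) - 609*exp(2*m) + 882*exp(m) - 343)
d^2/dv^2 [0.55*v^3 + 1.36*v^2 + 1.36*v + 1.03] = 3.3*v + 2.72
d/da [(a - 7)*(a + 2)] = 2*a - 5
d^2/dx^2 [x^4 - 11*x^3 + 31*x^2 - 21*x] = 12*x^2 - 66*x + 62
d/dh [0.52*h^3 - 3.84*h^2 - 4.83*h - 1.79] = 1.56*h^2 - 7.68*h - 4.83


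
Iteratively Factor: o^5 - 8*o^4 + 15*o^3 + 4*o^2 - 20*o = (o)*(o^4 - 8*o^3 + 15*o^2 + 4*o - 20) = o*(o - 5)*(o^3 - 3*o^2 + 4) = o*(o - 5)*(o + 1)*(o^2 - 4*o + 4) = o*(o - 5)*(o - 2)*(o + 1)*(o - 2)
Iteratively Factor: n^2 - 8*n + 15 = (n - 5)*(n - 3)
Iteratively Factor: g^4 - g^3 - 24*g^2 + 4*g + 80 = (g - 5)*(g^3 + 4*g^2 - 4*g - 16) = (g - 5)*(g - 2)*(g^2 + 6*g + 8) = (g - 5)*(g - 2)*(g + 4)*(g + 2)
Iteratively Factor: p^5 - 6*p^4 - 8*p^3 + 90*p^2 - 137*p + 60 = (p + 4)*(p^4 - 10*p^3 + 32*p^2 - 38*p + 15) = (p - 5)*(p + 4)*(p^3 - 5*p^2 + 7*p - 3) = (p - 5)*(p - 3)*(p + 4)*(p^2 - 2*p + 1) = (p - 5)*(p - 3)*(p - 1)*(p + 4)*(p - 1)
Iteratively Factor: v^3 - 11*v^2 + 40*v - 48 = (v - 4)*(v^2 - 7*v + 12) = (v - 4)^2*(v - 3)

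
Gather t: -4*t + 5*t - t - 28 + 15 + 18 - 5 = 0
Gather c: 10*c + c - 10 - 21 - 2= 11*c - 33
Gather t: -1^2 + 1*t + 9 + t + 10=2*t + 18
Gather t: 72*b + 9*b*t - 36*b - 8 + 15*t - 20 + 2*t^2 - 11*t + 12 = 36*b + 2*t^2 + t*(9*b + 4) - 16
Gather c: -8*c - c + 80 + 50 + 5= 135 - 9*c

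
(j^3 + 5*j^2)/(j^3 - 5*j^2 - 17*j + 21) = j^2*(j + 5)/(j^3 - 5*j^2 - 17*j + 21)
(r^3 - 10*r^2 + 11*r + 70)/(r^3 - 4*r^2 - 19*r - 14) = (r - 5)/(r + 1)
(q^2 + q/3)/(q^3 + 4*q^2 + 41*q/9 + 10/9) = 3*q/(3*q^2 + 11*q + 10)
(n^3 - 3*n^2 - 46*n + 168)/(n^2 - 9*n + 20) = (n^2 + n - 42)/(n - 5)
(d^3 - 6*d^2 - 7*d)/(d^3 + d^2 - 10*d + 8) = d*(d^2 - 6*d - 7)/(d^3 + d^2 - 10*d + 8)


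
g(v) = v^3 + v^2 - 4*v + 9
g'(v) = 3*v^2 + 2*v - 4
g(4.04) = 75.10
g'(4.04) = 53.04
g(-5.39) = -96.98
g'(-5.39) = 72.38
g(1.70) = 10.00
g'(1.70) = 8.07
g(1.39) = 8.06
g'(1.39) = 4.58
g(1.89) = 11.76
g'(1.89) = 10.50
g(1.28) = 7.62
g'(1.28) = 3.48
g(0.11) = 8.57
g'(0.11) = -3.74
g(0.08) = 8.69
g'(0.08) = -3.82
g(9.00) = 783.00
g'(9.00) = 257.00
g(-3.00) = 3.00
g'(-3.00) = 17.00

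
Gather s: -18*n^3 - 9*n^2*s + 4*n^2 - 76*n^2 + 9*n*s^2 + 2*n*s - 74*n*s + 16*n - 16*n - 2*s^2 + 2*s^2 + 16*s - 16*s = -18*n^3 - 72*n^2 + 9*n*s^2 + s*(-9*n^2 - 72*n)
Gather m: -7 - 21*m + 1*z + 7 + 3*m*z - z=m*(3*z - 21)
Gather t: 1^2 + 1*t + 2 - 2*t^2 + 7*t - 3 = -2*t^2 + 8*t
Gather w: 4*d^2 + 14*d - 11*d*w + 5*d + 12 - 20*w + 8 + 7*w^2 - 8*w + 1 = 4*d^2 + 19*d + 7*w^2 + w*(-11*d - 28) + 21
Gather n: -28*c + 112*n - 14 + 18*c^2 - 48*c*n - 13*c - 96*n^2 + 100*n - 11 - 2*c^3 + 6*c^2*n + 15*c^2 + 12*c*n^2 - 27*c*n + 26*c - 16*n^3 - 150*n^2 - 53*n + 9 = -2*c^3 + 33*c^2 - 15*c - 16*n^3 + n^2*(12*c - 246) + n*(6*c^2 - 75*c + 159) - 16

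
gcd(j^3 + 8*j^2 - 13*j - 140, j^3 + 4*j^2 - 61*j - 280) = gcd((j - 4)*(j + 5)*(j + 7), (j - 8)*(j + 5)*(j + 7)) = j^2 + 12*j + 35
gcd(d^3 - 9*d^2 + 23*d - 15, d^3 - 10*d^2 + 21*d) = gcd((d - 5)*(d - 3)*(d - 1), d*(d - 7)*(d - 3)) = d - 3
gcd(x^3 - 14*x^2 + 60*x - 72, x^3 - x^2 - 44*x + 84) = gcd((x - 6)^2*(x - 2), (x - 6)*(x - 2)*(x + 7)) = x^2 - 8*x + 12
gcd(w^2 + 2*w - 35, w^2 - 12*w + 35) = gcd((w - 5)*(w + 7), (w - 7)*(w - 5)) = w - 5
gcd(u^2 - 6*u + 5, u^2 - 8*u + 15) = u - 5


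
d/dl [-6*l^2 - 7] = -12*l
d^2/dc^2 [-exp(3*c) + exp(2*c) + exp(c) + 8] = (-9*exp(2*c) + 4*exp(c) + 1)*exp(c)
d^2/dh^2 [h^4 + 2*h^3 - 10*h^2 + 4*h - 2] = 12*h^2 + 12*h - 20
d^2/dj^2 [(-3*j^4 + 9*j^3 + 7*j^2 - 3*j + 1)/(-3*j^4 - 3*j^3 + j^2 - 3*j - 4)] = 2*(-108*j^9 - 162*j^8 - 270*j^7 + 198*j^6 + 1701*j^5 + 1755*j^4 + 360*j^3 - 294*j^2 - 351*j - 161)/(27*j^12 + 81*j^11 + 54*j^10 + 54*j^9 + 252*j^8 + 252*j^7 + 62*j^6 + 234*j^5 + 345*j^4 + 99*j^3 + 60*j^2 + 144*j + 64)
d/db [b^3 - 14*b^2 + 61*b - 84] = 3*b^2 - 28*b + 61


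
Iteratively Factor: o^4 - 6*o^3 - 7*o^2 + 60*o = (o)*(o^3 - 6*o^2 - 7*o + 60) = o*(o - 5)*(o^2 - o - 12) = o*(o - 5)*(o - 4)*(o + 3)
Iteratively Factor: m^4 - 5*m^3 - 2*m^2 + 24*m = (m - 3)*(m^3 - 2*m^2 - 8*m) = (m - 3)*(m + 2)*(m^2 - 4*m) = (m - 4)*(m - 3)*(m + 2)*(m)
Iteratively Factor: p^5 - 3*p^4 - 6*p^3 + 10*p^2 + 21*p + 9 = (p + 1)*(p^4 - 4*p^3 - 2*p^2 + 12*p + 9) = (p + 1)^2*(p^3 - 5*p^2 + 3*p + 9) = (p - 3)*(p + 1)^2*(p^2 - 2*p - 3) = (p - 3)^2*(p + 1)^2*(p + 1)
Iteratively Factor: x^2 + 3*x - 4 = (x + 4)*(x - 1)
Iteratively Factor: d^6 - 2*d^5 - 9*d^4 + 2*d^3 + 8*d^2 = (d + 1)*(d^5 - 3*d^4 - 6*d^3 + 8*d^2) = d*(d + 1)*(d^4 - 3*d^3 - 6*d^2 + 8*d) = d*(d + 1)*(d + 2)*(d^3 - 5*d^2 + 4*d) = d*(d - 4)*(d + 1)*(d + 2)*(d^2 - d) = d^2*(d - 4)*(d + 1)*(d + 2)*(d - 1)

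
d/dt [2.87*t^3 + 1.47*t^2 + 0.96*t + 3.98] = 8.61*t^2 + 2.94*t + 0.96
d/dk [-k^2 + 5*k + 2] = 5 - 2*k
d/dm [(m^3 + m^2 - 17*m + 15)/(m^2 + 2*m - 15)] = 1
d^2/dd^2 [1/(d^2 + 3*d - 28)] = 2*(-d^2 - 3*d + (2*d + 3)^2 + 28)/(d^2 + 3*d - 28)^3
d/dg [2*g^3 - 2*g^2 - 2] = 2*g*(3*g - 2)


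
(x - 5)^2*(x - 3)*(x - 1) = x^4 - 14*x^3 + 68*x^2 - 130*x + 75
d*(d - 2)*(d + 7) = d^3 + 5*d^2 - 14*d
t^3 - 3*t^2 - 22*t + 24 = (t - 6)*(t - 1)*(t + 4)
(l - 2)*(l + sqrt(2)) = l^2 - 2*l + sqrt(2)*l - 2*sqrt(2)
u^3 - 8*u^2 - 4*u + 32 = (u - 8)*(u - 2)*(u + 2)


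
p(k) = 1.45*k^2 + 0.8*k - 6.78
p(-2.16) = -1.74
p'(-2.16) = -5.46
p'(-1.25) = -2.82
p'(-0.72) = -1.29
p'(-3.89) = -10.48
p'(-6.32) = -17.53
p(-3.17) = 5.25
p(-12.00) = 192.42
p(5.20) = 36.59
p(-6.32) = 46.08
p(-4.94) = 24.65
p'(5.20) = 15.88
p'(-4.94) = -13.53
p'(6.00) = 18.20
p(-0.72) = -6.60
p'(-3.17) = -8.39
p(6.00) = 50.22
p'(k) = 2.9*k + 0.8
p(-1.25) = -5.51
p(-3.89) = 12.05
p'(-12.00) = -34.00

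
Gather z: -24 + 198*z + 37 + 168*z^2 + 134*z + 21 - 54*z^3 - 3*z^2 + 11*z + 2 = -54*z^3 + 165*z^2 + 343*z + 36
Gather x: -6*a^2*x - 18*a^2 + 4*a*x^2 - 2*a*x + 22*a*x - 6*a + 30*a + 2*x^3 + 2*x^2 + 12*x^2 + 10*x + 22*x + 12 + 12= -18*a^2 + 24*a + 2*x^3 + x^2*(4*a + 14) + x*(-6*a^2 + 20*a + 32) + 24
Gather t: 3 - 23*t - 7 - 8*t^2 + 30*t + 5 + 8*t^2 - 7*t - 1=0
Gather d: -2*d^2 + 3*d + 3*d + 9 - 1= -2*d^2 + 6*d + 8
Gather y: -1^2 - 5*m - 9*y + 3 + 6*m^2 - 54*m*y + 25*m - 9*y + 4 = 6*m^2 + 20*m + y*(-54*m - 18) + 6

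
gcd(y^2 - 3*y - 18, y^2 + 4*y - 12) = 1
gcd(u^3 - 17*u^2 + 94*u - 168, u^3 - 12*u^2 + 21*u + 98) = u - 7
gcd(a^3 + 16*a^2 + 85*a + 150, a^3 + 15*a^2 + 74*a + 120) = a^2 + 11*a + 30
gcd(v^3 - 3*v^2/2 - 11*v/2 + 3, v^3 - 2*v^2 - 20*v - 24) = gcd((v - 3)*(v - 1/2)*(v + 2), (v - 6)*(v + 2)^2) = v + 2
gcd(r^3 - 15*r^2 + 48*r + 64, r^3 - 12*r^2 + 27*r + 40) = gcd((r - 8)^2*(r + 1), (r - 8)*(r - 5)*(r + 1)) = r^2 - 7*r - 8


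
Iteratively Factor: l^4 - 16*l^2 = (l)*(l^3 - 16*l) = l*(l + 4)*(l^2 - 4*l) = l^2*(l + 4)*(l - 4)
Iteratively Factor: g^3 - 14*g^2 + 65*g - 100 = (g - 5)*(g^2 - 9*g + 20) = (g - 5)*(g - 4)*(g - 5)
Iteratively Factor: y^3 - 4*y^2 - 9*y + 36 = (y - 4)*(y^2 - 9) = (y - 4)*(y + 3)*(y - 3)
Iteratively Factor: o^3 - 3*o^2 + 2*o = (o)*(o^2 - 3*o + 2) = o*(o - 1)*(o - 2)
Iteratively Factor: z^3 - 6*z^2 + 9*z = (z - 3)*(z^2 - 3*z) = (z - 3)^2*(z)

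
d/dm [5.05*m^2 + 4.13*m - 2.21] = 10.1*m + 4.13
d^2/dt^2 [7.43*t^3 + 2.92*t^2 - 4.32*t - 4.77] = 44.58*t + 5.84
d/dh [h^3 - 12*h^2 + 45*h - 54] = 3*h^2 - 24*h + 45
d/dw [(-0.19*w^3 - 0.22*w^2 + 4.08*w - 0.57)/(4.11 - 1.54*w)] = (0.5852*w^3 - 2.0039*w^2 - 1.8084*w + 15.891)/(2.3716*w^2 - 12.6588*w + 16.8921)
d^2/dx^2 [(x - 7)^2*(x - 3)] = 6*x - 34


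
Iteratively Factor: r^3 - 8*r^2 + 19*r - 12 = (r - 3)*(r^2 - 5*r + 4) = (r - 3)*(r - 1)*(r - 4)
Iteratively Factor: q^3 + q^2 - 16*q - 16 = (q + 4)*(q^2 - 3*q - 4) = (q + 1)*(q + 4)*(q - 4)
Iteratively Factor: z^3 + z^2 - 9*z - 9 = (z + 1)*(z^2 - 9) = (z + 1)*(z + 3)*(z - 3)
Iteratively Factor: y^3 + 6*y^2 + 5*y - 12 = (y - 1)*(y^2 + 7*y + 12) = (y - 1)*(y + 3)*(y + 4)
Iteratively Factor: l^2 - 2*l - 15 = (l + 3)*(l - 5)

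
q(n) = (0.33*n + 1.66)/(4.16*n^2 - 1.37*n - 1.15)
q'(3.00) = -0.05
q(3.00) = 0.08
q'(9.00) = -0.00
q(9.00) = 0.01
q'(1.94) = -0.21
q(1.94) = 0.19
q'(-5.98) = 0.00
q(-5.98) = -0.00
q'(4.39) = -0.02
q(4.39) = 0.04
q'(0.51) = -9.37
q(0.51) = -2.38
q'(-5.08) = 0.00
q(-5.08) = -0.00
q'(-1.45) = 0.21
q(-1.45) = 0.12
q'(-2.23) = 0.05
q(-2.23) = 0.04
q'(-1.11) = 0.51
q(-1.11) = 0.24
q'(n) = (1.37 - 8.32*n)*(0.33*n + 1.66)/(4.16*n^2 - 1.37*n - 1.15)^2 + 0.33/(4.16*n^2 - 1.37*n - 1.15)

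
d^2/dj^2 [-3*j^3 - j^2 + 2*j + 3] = -18*j - 2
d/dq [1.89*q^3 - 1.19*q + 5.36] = 5.67*q^2 - 1.19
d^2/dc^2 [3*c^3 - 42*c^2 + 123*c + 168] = 18*c - 84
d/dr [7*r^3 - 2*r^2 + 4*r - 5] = 21*r^2 - 4*r + 4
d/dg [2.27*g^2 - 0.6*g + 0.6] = 4.54*g - 0.6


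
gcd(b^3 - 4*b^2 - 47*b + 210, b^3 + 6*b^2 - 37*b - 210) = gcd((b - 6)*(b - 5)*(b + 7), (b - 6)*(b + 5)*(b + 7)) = b^2 + b - 42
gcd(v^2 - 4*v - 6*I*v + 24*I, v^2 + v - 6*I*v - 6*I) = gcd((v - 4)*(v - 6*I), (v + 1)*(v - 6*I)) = v - 6*I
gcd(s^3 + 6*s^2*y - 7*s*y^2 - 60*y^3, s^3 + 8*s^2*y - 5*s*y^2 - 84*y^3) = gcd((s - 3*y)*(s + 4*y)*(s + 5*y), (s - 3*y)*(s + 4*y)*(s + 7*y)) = -s^2 - s*y + 12*y^2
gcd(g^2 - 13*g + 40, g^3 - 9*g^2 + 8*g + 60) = g - 5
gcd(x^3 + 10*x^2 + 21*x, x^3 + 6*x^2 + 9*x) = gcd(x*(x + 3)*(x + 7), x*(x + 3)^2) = x^2 + 3*x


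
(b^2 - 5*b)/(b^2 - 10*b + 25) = b/(b - 5)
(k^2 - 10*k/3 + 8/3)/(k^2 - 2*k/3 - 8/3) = (3*k - 4)/(3*k + 4)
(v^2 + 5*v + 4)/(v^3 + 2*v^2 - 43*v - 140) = (v + 1)/(v^2 - 2*v - 35)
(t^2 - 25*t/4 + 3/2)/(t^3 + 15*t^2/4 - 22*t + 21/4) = (t - 6)/(t^2 + 4*t - 21)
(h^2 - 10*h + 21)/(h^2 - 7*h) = (h - 3)/h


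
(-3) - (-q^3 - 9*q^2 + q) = q^3 + 9*q^2 - q - 3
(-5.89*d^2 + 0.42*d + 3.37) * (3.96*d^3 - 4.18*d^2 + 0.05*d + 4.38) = -23.3244*d^5 + 26.2834*d^4 + 11.2951*d^3 - 39.8638*d^2 + 2.0081*d + 14.7606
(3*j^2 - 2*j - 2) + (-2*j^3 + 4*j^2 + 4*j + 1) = -2*j^3 + 7*j^2 + 2*j - 1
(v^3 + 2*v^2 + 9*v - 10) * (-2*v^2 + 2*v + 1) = -2*v^5 - 2*v^4 - 13*v^3 + 40*v^2 - 11*v - 10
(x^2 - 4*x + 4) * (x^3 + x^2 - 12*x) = x^5 - 3*x^4 - 12*x^3 + 52*x^2 - 48*x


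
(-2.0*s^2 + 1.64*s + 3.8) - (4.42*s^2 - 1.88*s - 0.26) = -6.42*s^2 + 3.52*s + 4.06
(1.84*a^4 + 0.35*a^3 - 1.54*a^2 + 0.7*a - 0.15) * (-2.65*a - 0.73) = -4.876*a^5 - 2.2707*a^4 + 3.8255*a^3 - 0.7308*a^2 - 0.1135*a + 0.1095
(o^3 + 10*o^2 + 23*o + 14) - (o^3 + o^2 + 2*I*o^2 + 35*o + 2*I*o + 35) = 9*o^2 - 2*I*o^2 - 12*o - 2*I*o - 21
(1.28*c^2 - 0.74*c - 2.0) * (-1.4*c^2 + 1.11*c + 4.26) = -1.792*c^4 + 2.4568*c^3 + 7.4314*c^2 - 5.3724*c - 8.52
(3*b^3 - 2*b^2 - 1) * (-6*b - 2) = -18*b^4 + 6*b^3 + 4*b^2 + 6*b + 2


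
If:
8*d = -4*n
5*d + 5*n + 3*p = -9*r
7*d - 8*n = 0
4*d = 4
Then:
No Solution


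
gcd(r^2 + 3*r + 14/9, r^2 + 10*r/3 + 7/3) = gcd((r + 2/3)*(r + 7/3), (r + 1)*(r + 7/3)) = r + 7/3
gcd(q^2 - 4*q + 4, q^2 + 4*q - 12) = q - 2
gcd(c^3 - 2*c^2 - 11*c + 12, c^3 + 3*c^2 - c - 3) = c^2 + 2*c - 3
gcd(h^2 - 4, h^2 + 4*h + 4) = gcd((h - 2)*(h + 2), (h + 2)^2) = h + 2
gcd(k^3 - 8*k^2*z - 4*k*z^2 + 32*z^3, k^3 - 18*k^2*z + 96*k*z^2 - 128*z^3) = k^2 - 10*k*z + 16*z^2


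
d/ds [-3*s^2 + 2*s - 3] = 2 - 6*s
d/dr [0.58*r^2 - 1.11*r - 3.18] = 1.16*r - 1.11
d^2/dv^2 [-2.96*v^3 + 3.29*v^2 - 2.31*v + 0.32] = 6.58 - 17.76*v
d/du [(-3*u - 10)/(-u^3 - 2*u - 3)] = (3*u^3 + 6*u - (3*u + 10)*(3*u^2 + 2) + 9)/(u^3 + 2*u + 3)^2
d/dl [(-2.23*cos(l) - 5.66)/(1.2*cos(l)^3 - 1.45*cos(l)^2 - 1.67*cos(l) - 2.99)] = (-5.352*cos(l)^3 - 17.1425*cos(l)^2 + 16.414*cos(l) + 2.7845)*sin(l)/(1.44*cos(l)^6 - 3.48*cos(l)^5 - 1.9055*cos(l)^4 - 2.333*cos(l)^3 + 11.4599*cos(l)^2 + 9.9866*cos(l) + 8.9401)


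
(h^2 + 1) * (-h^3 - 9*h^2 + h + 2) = -h^5 - 9*h^4 - 7*h^2 + h + 2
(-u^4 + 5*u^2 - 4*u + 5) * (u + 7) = -u^5 - 7*u^4 + 5*u^3 + 31*u^2 - 23*u + 35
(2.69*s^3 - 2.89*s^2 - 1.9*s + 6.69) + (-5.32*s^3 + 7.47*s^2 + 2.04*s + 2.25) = -2.63*s^3 + 4.58*s^2 + 0.14*s + 8.94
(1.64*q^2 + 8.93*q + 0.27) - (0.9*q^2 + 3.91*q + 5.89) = 0.74*q^2 + 5.02*q - 5.62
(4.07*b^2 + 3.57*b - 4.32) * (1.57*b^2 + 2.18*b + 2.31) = 6.3899*b^4 + 14.4775*b^3 + 10.4019*b^2 - 1.1709*b - 9.9792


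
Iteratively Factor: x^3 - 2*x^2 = (x - 2)*(x^2) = x*(x - 2)*(x)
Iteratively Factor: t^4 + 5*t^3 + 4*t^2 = (t)*(t^3 + 5*t^2 + 4*t) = t*(t + 4)*(t^2 + t) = t^2*(t + 4)*(t + 1)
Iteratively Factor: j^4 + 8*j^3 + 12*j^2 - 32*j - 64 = (j + 4)*(j^3 + 4*j^2 - 4*j - 16) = (j + 4)^2*(j^2 - 4) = (j - 2)*(j + 4)^2*(j + 2)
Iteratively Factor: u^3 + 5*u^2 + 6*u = (u + 2)*(u^2 + 3*u) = u*(u + 2)*(u + 3)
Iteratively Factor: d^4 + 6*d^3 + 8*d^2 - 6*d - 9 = (d - 1)*(d^3 + 7*d^2 + 15*d + 9) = (d - 1)*(d + 3)*(d^2 + 4*d + 3) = (d - 1)*(d + 3)^2*(d + 1)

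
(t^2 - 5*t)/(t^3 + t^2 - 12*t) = (t - 5)/(t^2 + t - 12)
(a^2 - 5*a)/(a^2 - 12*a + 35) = a/(a - 7)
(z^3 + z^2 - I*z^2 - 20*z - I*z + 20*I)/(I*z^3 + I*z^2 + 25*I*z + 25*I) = (-I*z^3 - z^2*(1 + I) + z*(-1 + 20*I) + 20)/(z^3 + z^2 + 25*z + 25)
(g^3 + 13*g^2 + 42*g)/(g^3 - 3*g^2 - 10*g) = (g^2 + 13*g + 42)/(g^2 - 3*g - 10)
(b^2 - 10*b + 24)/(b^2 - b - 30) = (b - 4)/(b + 5)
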